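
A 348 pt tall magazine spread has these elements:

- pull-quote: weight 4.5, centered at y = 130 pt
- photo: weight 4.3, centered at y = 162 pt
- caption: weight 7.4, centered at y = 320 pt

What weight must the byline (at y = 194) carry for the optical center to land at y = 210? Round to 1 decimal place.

Existing Σw = 16.2 (4.5 + 4.3 + 7.4); existing moment 4.5·130 + 4.3·162 + 7.4·320 = 3649.6.
Balance at y = 210 requires (3649.6 + w·194) / (16.2 + w) = 210.
Solving: w = (210·16.2 − 3649.6) / (194 − 210) = -247.6 / -16 ≈ 15.47.

w ≈ 15.5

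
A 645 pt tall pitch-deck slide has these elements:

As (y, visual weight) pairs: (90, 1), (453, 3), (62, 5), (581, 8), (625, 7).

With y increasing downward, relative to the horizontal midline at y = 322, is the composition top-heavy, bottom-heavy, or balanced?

Total weight = 1 + 3 + 5 + 8 + 7 = 24.
y: (1·90 + 3·453 + 5·62 + 8·581 + 7·625) / 24 = 10782 / 24 ≈ 449.25
449.2 vs midline 322 → bottom-heavy.

bottom-heavy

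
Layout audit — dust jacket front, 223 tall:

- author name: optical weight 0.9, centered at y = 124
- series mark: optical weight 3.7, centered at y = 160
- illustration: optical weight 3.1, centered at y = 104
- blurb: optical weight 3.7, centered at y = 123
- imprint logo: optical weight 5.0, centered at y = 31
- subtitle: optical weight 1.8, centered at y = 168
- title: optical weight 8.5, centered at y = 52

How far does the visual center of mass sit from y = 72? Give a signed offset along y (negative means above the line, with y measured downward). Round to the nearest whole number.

≈ 17

Total weight = 0.9 + 3.7 + 3.1 + 3.7 + 5.0 + 1.8 + 8.5 = 26.7.
Σw·y = 0.9·124 + 3.7·160 + 3.1·104 + 3.7·123 + 5.0·31 + 1.8·168 + 8.5·52 = 2380.5, so ȳ = 2380.5/26.7 ≈ 89.16.
Difference: 89.16 − 72 ≈ 17.16.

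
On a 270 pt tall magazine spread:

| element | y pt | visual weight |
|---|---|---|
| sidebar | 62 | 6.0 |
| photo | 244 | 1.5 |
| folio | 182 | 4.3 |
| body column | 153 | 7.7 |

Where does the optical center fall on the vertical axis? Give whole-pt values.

Total weight = 6.0 + 1.5 + 4.3 + 7.7 = 19.5.
y-moment: 6.0·62 + 1.5·244 + 4.3·182 + 7.7·153 = 2698.7; centroid 2698.7/19.5 ≈ 138.39.

y ≈ 138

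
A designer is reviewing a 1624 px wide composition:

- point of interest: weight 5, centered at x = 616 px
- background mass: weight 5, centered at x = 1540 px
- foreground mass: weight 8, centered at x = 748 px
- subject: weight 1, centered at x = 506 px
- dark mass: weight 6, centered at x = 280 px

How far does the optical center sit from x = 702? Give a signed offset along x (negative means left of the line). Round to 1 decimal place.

≈ 56.0 px

Total weight = 5 + 5 + 8 + 1 + 6 = 25.
Σw·x = 5·616 + 5·1540 + 8·748 + 1·506 + 6·280 = 18950, so x̄ = 18950/25 ≈ 758.00.
Against x = 702, that's 758.00 − 702 = 56.00.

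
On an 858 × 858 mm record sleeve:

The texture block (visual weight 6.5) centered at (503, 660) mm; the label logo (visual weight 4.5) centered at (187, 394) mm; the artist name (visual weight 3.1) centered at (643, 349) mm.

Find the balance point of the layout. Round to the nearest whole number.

(433, 507)

Total weight = 6.5 + 4.5 + 3.1 = 14.1.
Σw·x = 6.5·503 + 4.5·187 + 3.1·643 = 6104.3, so x̄ = 6104.3/14.1 ≈ 432.93.
Σw·y = 6.5·660 + 4.5·394 + 3.1·349 = 7144.9, so ȳ = 7144.9/14.1 ≈ 506.73.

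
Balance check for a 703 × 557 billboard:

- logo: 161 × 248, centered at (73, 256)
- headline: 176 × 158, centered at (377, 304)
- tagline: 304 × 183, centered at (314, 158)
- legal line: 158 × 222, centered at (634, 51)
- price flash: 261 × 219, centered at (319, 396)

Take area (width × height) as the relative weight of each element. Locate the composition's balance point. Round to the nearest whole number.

Taking area as weight: logo 161·248 = 39928, headline 176·158 = 27808, tagline 304·183 = 55632, legal line 158·222 = 35076, price flash 261·219 = 57159. Sum 215603.
x-moment: 39928·73 + 27808·377 + 55632·314 + 35076·634 + 57159·319 = 71338713; centroid 71338713/215603 ≈ 330.88.
y-moment: 39928·256 + 27808·304 + 55632·158 + 35076·51 + 57159·396 = 51888896; centroid 51888896/215603 ≈ 240.67.

(331, 241)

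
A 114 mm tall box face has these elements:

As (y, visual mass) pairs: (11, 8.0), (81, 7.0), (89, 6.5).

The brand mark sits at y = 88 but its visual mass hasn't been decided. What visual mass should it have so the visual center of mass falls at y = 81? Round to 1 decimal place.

w ≈ 72.6

Known weights sum to 8.0 + 7.0 + 6.5 = 21.5; their moment is 8.0·11 + 7.0·81 + 6.5·89 = 1233.5.
Set Σw·y/Σw = 81: (1233.5 + 88w) = 81·(21.5 + w).
Rearranging, w·(88 − 81) = 81·21.5 − 1233.5 = 508.0, so w ≈ 508.0/7 = 72.57.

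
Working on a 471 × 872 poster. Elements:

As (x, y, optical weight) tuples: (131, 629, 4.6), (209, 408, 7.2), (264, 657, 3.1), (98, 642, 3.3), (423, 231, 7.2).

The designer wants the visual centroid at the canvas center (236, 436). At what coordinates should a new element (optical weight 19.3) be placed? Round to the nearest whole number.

(220, 406)

New total weight: (4.6 + 7.2 + 3.1 + 3.3 + 7.2) + 19.3 = 44.7.
x: need Σw·x = 44.7·236 = 10549.2. Existing = 4.6·131 + 7.2·209 + 3.1·264 + 3.3·98 + 7.2·423 = 6294.8. Remainder 4254.4 / 19.3 ≈ 220.44.
y: need Σw·y = 44.7·436 = 19489.2. Existing = 4.6·629 + 7.2·408 + 3.1·657 + 3.3·642 + 7.2·231 = 11649.5. Remainder 7839.7 / 19.3 ≈ 406.20.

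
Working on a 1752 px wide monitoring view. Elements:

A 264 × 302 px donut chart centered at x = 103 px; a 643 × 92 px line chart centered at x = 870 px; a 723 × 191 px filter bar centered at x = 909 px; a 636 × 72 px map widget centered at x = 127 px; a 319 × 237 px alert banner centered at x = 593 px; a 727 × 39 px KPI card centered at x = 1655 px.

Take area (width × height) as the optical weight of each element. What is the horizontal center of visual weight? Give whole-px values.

Areas: donut chart 264·302 = 79728, line chart 643·92 = 59156, filter bar 723·191 = 138093, map widget 636·72 = 45792, alert banner 319·237 = 75603, KPI card 727·39 = 28353. Total weight = 426725.
x-moment: 79728·103 + 59156·870 + 138093·909 + 45792·127 + 75603·593 + 28353·1655 = 282776619; centroid 282776619/426725 ≈ 662.67.

x ≈ 663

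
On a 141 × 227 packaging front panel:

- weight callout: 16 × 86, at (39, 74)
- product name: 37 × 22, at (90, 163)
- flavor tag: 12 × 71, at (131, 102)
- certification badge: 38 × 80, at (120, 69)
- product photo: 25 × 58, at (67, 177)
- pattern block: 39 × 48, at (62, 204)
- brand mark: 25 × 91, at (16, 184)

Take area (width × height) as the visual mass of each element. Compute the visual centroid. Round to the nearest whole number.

Areas → weights: weight callout 16·86 = 1376, product name 37·22 = 814, flavor tag 12·71 = 852, certification badge 38·80 = 3040, product photo 25·58 = 1450, pattern block 39·48 = 1872, brand mark 25·91 = 2275; Σw = 11679.
Σw·x = 852950; x̄ = 852950/11679 ≈ 73.03.
y: moment 1588308 / weight 11679 ≈ 136.00

(73, 136)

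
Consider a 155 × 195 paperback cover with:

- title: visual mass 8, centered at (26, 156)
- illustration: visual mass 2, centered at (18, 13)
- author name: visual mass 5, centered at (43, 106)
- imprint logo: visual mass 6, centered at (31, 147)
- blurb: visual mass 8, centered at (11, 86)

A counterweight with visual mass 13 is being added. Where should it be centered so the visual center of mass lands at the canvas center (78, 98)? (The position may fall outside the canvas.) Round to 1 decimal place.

(195.6, 57.1)

New total weight: (8 + 2 + 5 + 6 + 8) + 13 = 42.
Along x: (733 + 13·x) / 42 = 78 (existing moment 8·26 + 2·18 + 5·43 + 6·31 + 8·11 = 733) ⇒ x = (3276 − 733) / 13 ≈ 195.62.
Along y: (3374 + 13·y) / 42 = 98 (existing moment 8·156 + 2·13 + 5·106 + 6·147 + 8·86 = 3374) ⇒ y = (4116 − 3374) / 13 ≈ 57.08.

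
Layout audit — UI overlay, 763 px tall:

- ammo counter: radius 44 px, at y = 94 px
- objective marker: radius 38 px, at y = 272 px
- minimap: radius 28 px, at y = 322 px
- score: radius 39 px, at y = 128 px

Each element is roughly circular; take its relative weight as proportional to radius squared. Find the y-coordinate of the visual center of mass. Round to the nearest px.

y ≈ 180

Weights ∝ r²: ammo counter 44² = 1936, objective marker 38² = 1444, minimap 28² = 784, score 39² = 1521; Σw = 5685.
Σw·y = 1936·94 + 1444·272 + 784·322 + 1521·128 = 1021888, so ȳ = 1021888/5685 ≈ 179.75.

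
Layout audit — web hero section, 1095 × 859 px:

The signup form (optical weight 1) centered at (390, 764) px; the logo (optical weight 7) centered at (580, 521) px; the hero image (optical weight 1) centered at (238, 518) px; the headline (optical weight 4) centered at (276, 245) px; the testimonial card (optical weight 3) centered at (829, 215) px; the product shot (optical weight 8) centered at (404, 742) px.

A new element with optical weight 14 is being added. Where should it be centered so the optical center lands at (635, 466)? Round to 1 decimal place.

(901.4, 372.7)

With the new element, Σw becomes 1 + 7 + 1 + 4 + 3 + 8 + 14 = 38.
x: target moment 38×635 = 24130; current 1·390 + 7·580 + 1·238 + 4·276 + 3·829 + 8·404 = 11511; the new element supplies 12619, so x = 12619/14 ≈ 901.36.
y: target moment 38×466 = 17708; current 1·764 + 7·521 + 1·518 + 4·245 + 3·215 + 8·742 = 12490; the new element supplies 5218, so y = 5218/14 ≈ 372.71.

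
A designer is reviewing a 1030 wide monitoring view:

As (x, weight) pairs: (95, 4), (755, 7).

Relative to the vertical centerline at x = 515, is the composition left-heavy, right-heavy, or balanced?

Total weight = 4 + 7 = 11.
x: (4·95 + 7·755) / 11 = 5665 / 11 ≈ 515.00
The centroid 515.00 matches the midline at 515, so the layout is balanced.

balanced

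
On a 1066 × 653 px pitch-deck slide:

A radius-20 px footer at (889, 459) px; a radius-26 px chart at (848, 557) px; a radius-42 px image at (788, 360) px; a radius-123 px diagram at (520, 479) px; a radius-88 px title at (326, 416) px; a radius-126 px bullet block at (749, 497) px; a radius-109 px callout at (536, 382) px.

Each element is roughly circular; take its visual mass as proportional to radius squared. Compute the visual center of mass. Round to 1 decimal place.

Weights ∝ r²: footer 20² = 400, chart 26² = 676, image 42² = 1764, diagram 123² = 15129, title 88² = 7744, bullet block 126² = 15876, callout 109² = 11881; Σw = 53470.
Σw·x = 30969844; x̄ = 30969844/53470 ≈ 579.20.
Σw·y = 24092381; ȳ = 24092381/53470 ≈ 450.58.

(579.2, 450.6)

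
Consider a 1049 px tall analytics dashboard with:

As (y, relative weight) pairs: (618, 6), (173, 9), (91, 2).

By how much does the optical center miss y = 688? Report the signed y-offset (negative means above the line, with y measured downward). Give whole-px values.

Σw = 6 + 9 + 2 = 17.
y-moment: 6·618 + 9·173 + 2·91 = 5447; centroid 5447/17 ≈ 320.41.
Difference: 320.41 − 688 ≈ -367.59.

≈ -368 px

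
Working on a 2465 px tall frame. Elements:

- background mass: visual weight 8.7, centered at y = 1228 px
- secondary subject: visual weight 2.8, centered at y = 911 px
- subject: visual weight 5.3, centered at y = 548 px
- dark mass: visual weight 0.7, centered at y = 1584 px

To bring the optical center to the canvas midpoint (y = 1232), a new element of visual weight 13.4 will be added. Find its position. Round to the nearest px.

With the new element, Σw becomes 8.7 + 2.8 + 5.3 + 0.7 + 13.4 = 30.9.
y: need Σw·y = 30.9·1232 = 38068.8. Existing = 8.7·1228 + 2.8·911 + 5.3·548 + 0.7·1584 = 17247.6. Remainder 20821.2 / 13.4 ≈ 1553.82.

y ≈ 1554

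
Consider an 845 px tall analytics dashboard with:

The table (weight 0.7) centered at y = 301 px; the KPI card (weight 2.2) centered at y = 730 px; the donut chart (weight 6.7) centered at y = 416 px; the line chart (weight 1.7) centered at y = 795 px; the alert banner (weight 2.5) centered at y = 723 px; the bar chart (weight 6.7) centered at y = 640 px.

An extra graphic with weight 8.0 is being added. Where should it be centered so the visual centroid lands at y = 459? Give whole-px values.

With the extra graphic, Σw becomes 0.7 + 2.2 + 6.7 + 1.7 + 2.5 + 6.7 + 8.0 = 28.5.
y: need Σw·y = 28.5·459 = 13081.5. Existing = 0.7·301 + 2.2·730 + 6.7·416 + 1.7·795 + 2.5·723 + 6.7·640 = 12050.9. Remainder 1030.6 / 8.0 ≈ 128.83.

y ≈ 129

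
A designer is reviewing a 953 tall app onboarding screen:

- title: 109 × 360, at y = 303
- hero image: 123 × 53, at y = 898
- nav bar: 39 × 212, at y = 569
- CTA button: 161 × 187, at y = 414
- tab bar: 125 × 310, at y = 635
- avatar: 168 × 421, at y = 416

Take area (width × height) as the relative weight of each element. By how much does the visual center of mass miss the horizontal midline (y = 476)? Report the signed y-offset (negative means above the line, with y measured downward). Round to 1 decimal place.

≈ -16.6

Taking area as weight: title 109·360 = 39240, hero image 123·53 = 6519, nav bar 39·212 = 8268, CTA button 161·187 = 30107, tab bar 125·310 = 38750, avatar 168·421 = 70728. Sum 193612.
Σw·y = 39240·303 + 6519·898 + 8268·569 + 30107·414 + 38750·635 + 70728·416 = 88941670, so ȳ = 88941670/193612 ≈ 459.38.
Offset from y = 476: 459.38 − 476 ≈ -16.62.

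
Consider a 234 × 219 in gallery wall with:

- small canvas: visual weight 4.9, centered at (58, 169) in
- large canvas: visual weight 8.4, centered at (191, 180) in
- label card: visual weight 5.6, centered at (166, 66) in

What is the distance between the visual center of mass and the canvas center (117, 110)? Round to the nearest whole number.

≈ 46 in

Weights sum to 4.9 + 8.4 + 5.6 = 18.9.
x: (4.9·58 + 8.4·191 + 5.6·166) / 18.9 = 2818.2 / 18.9 ≈ 149.11
y: (4.9·169 + 8.4·180 + 5.6·66) / 18.9 = 2709.7 / 18.9 ≈ 143.37
Relative to (117, 110): Δ = (32.11, 33.37); |Δ| = √(32.11² + 33.37²) ≈ 46.31.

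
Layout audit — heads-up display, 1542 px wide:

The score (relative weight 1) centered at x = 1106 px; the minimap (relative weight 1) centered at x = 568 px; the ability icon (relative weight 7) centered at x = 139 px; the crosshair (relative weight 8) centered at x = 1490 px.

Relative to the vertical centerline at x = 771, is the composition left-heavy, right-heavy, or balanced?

right-heavy

Weights sum to 1 + 1 + 7 + 8 = 17.
Σw·x = 1·1106 + 1·568 + 7·139 + 8·1490 = 14567, so x̄ = 14567/17 ≈ 856.88.
856.9 vs midline 771 → right-heavy.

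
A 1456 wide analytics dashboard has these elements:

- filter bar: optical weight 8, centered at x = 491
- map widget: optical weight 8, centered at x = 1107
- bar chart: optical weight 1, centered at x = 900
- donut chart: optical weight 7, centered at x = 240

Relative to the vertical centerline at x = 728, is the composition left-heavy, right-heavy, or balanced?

left-heavy

Weights sum to 8 + 8 + 1 + 7 = 24.
x-moment: 8·491 + 8·1107 + 1·900 + 7·240 = 15364; centroid 15364/24 ≈ 640.17.
640.2 vs midline 728 → left-heavy.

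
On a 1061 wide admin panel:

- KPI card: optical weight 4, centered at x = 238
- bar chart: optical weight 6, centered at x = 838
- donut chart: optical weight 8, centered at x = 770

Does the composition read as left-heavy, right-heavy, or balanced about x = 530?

right-heavy

Total weight = 4 + 6 + 8 = 18.
x: (4·238 + 6·838 + 8·770) / 18 = 12140 / 18 ≈ 674.44
674.4 vs midline 530 → right-heavy.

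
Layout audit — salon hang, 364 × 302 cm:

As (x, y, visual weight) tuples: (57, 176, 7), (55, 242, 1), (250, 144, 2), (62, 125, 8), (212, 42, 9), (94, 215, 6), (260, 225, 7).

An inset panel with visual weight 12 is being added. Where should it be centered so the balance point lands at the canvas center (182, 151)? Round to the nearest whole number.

After adding the inset panel, total weight = 7 + 1 + 2 + 8 + 9 + 6 + 7 + 12 = 52.
x: target moment 52×182 = 9464; current 7·57 + 1·55 + 2·250 + 8·62 + 9·212 + 6·94 + 7·260 = 5742; the inset panel supplies 3722, so x = 3722/12 ≈ 310.17.
y: target moment 52×151 = 7852; current 7·176 + 1·242 + 2·144 + 8·125 + 9·42 + 6·215 + 7·225 = 6005; the inset panel supplies 1847, so y = 1847/12 ≈ 153.92.

(310, 154)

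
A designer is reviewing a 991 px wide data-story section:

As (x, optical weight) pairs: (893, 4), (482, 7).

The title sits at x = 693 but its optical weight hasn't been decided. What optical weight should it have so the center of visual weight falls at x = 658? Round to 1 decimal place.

w ≈ 8.3

Existing Σw = 11 (4 + 7); existing moment 4·893 + 7·482 = 6946.
Set Σw·x/Σw = 658: (6946 + 693w) = 658·(11 + w).
Solving: w = (658·11 − 6946) / (693 − 658) = 292 / 35 ≈ 8.34.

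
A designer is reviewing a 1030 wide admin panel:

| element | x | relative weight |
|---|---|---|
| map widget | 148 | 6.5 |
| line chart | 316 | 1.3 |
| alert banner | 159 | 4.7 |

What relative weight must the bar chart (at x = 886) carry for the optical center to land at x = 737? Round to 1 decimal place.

w ≈ 47.6

Known weights sum to 6.5 + 1.3 + 4.7 = 12.5; their moment is 6.5·148 + 1.3·316 + 4.7·159 = 2120.1.
Set Σw·x/Σw = 737: (2120.1 + 886w) = 737·(12.5 + w).
Rearranging, w·(886 − 737) = 737·12.5 − 2120.1 = 7092.4, so w ≈ 7092.4/149 = 47.60.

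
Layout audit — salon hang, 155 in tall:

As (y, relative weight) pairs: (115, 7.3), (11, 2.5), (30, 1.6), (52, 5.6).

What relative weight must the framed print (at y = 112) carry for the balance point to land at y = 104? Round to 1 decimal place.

Known weights sum to 7.3 + 2.5 + 1.6 + 5.6 = 17.0; their moment is 7.3·115 + 2.5·11 + 1.6·30 + 5.6·52 = 1206.2.
Set Σw·y/Σw = 104: (1206.2 + 112w) = 104·(17.0 + w).
So w = (104·17.0 − 1206.2)/(112 − 104) = 561.8/8 ≈ 70.22.

w ≈ 70.2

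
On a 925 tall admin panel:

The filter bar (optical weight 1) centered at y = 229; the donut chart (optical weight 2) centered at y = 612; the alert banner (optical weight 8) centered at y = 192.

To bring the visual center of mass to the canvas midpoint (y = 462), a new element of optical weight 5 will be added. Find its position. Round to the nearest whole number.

New total weight: (1 + 2 + 8) + 5 = 16.
y: target moment 16×462 = 7392; current 1·229 + 2·612 + 8·192 = 2989; the new element supplies 4403, so y = 4403/5 ≈ 880.60.

y ≈ 881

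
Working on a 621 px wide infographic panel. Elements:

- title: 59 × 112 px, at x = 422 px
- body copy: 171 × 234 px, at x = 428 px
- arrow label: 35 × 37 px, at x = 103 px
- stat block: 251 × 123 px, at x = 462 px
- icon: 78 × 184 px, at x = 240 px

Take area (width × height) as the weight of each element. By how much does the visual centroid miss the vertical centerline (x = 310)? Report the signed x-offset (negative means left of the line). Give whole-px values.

≈ 95 px

Taking area as weight: title 59·112 = 6608, body copy 171·234 = 40014, arrow label 35·37 = 1295, stat block 251·123 = 30873, icon 78·184 = 14352. Sum 93142.
Σw·x = 6608·422 + 40014·428 + 1295·103 + 30873·462 + 14352·240 = 37755759, so x̄ = 37755759/93142 ≈ 405.36.
Against x = 310, that's 405.36 − 310 = 95.36.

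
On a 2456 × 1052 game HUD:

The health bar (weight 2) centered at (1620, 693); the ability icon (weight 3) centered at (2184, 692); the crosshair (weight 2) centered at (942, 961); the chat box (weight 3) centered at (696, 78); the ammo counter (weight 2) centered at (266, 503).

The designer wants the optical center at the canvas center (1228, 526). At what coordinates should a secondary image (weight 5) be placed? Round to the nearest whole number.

(1316, 464)

New total weight: (2 + 3 + 2 + 3 + 2) + 5 = 17.
Along x: (14296 + 5·x) / 17 = 1228 (existing moment 2·1620 + 3·2184 + 2·942 + 3·696 + 2·266 = 14296) ⇒ x = (20876 − 14296) / 5 ≈ 1316.00.
Along y: (6624 + 5·y) / 17 = 526 (existing moment 2·693 + 3·692 + 2·961 + 3·78 + 2·503 = 6624) ⇒ y = (8942 − 6624) / 5 ≈ 463.60.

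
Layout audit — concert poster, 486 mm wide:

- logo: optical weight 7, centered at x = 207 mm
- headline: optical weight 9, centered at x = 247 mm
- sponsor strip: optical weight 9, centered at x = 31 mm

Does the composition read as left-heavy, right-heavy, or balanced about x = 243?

left-heavy

Σw = 7 + 9 + 9 = 25.
Σw·x = 7·207 + 9·247 + 9·31 = 3951, so x̄ = 3951/25 ≈ 158.04.
158.0 vs midline 243 → left-heavy.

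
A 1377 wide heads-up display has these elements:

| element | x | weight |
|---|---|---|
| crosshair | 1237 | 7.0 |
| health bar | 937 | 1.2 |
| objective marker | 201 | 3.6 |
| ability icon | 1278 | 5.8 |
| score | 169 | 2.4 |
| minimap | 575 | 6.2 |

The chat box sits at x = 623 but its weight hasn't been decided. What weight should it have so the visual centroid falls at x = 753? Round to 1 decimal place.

Fixed elements: Σw = 7.0 + 1.2 + 3.6 + 5.8 + 2.4 + 6.2 = 26.2, Σw·x = 7.0·1237 + 1.2·937 + 3.6·201 + 5.8·1278 + 2.4·169 + 6.2·575 = 21890.0.
For the centroid to hit 753: (21890.0 + w·623) / (26.2 + w) = 753.
Rearranging, w·(623 − 753) = 753·26.2 − 21890.0 = -2161.4, so w ≈ -2161.4/-130 = 16.63.

w ≈ 16.6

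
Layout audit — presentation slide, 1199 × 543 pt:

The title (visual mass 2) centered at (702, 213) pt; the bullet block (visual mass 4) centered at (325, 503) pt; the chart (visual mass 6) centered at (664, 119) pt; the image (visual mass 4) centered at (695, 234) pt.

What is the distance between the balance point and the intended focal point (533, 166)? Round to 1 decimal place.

Total weight = 2 + 4 + 6 + 4 = 16.
x: (2·702 + 4·325 + 6·664 + 4·695) / 16 = 9468 / 16 ≈ 591.75
y: (2·213 + 4·503 + 6·119 + 4·234) / 16 = 4088 / 16 ≈ 255.50
From (533, 166): dx = 58.75, dy = 89.50, so the distance is √(dx²+dy²) ≈ 107.06.

≈ 107.1 pt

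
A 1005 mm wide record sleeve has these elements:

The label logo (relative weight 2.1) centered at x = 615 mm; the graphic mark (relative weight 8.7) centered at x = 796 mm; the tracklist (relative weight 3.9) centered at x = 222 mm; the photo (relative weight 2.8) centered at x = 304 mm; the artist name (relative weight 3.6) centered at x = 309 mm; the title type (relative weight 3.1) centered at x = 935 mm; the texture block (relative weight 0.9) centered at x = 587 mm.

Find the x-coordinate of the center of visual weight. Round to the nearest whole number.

x ≈ 577

Weights sum to 2.1 + 8.7 + 3.9 + 2.8 + 3.6 + 3.1 + 0.9 = 25.1.
Σw·x = 14472.9; x̄ = 14472.9/25.1 ≈ 576.61.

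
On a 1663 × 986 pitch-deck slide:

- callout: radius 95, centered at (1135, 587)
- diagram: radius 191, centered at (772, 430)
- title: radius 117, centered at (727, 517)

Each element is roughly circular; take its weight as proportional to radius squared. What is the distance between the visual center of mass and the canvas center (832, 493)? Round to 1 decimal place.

≈ 24.2

Weights ∝ r²: callout 95² = 9025, diagram 191² = 36481, title 117² = 13689; Σw = 59195.
x-moment: 9025·1135 + 36481·772 + 13689·727 = 48358610; centroid 48358610/59195 ≈ 816.94.
y-moment: 9025·587 + 36481·430 + 13689·517 = 28061718; centroid 28061718/59195 ≈ 474.06.
Offset from (832, 493): Δx ≈ -15.06, Δy ≈ -18.94; distance = √(Δx² + Δy²) ≈ 24.20.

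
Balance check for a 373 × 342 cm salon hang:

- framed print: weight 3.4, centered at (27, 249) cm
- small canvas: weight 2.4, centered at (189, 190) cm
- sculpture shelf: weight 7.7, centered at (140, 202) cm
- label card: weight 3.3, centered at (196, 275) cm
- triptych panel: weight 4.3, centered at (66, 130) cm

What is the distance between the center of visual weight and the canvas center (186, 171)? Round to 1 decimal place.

Weights sum to 3.4 + 2.4 + 7.7 + 3.3 + 4.3 = 21.1.
x-moment: 3.4·27 + 2.4·189 + 7.7·140 + 3.3·196 + 4.3·66 = 2554.0; centroid 2554.0/21.1 ≈ 121.04.
y-moment: 3.4·249 + 2.4·190 + 7.7·202 + 3.3·275 + 4.3·130 = 4324.5; centroid 4324.5/21.1 ≈ 204.95.
From (186, 171): dx = -64.96, dy = 33.95, so the distance is √(dx²+dy²) ≈ 73.30.

≈ 73.3 cm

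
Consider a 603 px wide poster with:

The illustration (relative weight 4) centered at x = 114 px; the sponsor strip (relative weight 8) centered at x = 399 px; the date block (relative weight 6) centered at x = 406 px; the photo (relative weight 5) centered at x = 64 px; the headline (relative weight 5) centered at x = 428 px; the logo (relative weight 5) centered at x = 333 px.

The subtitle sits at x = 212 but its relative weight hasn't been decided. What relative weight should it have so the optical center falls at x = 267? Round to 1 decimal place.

Existing Σw = 33 (4 + 8 + 6 + 5 + 5 + 5); existing moment 4·114 + 8·399 + 6·406 + 5·64 + 5·428 + 5·333 = 10209.
Balance at x = 267 requires (10209 + w·212) / (33 + w) = 267.
So w = (267·33 − 10209)/(212 − 267) = -1398/-55 ≈ 25.42.

w ≈ 25.4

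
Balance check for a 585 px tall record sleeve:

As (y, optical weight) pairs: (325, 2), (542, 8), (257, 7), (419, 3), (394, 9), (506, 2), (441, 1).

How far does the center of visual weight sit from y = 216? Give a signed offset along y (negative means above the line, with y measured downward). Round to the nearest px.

≈ 192 px

Total weight = 2 + 8 + 7 + 3 + 9 + 2 + 1 = 32.
y-moment: 2·325 + 8·542 + 7·257 + 3·419 + 9·394 + 2·506 + 1·441 = 13041; centroid 13041/32 ≈ 407.53.
Difference: 407.53 − 216 ≈ 191.53.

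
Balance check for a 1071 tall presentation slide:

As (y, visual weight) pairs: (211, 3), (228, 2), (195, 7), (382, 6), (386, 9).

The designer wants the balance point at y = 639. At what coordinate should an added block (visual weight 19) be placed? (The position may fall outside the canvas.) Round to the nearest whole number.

New total weight: (3 + 2 + 7 + 6 + 9) + 19 = 46.
y: need Σw·y = 46·639 = 29394. Existing = 3·211 + 2·228 + 7·195 + 6·382 + 9·386 = 8220. Remainder 21174 / 19 ≈ 1114.42.

y ≈ 1114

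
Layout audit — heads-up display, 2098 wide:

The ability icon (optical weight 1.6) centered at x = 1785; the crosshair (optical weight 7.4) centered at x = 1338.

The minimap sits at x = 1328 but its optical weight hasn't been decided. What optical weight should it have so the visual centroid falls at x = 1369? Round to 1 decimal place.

Known weights sum to 1.6 + 7.4 = 9.0; their moment is 1.6·1785 + 7.4·1338 = 12757.2.
Balance at x = 1369 requires (12757.2 + w·1328) / (9.0 + w) = 1369.
So w = (1369·9.0 − 12757.2)/(1328 − 1369) = -436.2/-41 ≈ 10.64.

w ≈ 10.6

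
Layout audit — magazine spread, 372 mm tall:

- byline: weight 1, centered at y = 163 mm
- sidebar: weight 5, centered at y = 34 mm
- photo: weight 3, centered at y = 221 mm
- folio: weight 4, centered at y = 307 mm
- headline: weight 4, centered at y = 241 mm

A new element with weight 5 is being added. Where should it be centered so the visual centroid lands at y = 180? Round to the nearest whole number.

After adding the new element, total weight = 1 + 5 + 3 + 4 + 4 + 5 = 22.
Along y: (3188 + 5·y) / 22 = 180 (existing moment 1·163 + 5·34 + 3·221 + 4·307 + 4·241 = 3188) ⇒ y = (3960 − 3188) / 5 ≈ 154.40.

y ≈ 154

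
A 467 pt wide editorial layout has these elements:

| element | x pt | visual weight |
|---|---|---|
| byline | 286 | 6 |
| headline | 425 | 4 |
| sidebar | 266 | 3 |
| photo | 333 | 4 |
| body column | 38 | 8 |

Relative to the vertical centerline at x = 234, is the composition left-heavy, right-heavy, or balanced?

Weights sum to 6 + 4 + 3 + 4 + 8 = 25.
Σw·x = 6·286 + 4·425 + 3·266 + 4·333 + 8·38 = 5850, so x̄ = 5850/25 ≈ 234.00.
The centroid 234.00 matches the midline at 234, so the layout is balanced.

balanced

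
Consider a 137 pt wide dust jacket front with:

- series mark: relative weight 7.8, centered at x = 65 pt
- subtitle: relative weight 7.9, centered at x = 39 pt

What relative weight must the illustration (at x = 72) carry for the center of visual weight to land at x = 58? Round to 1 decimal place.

Fixed elements: Σw = 7.8 + 7.9 = 15.7, Σw·x = 7.8·65 + 7.9·39 = 815.1.
Set Σw·x/Σw = 58: (815.1 + 72w) = 58·(15.7 + w).
Rearranging, w·(72 − 58) = 58·15.7 − 815.1 = 95.5, so w ≈ 95.5/14 = 6.82.

w ≈ 6.8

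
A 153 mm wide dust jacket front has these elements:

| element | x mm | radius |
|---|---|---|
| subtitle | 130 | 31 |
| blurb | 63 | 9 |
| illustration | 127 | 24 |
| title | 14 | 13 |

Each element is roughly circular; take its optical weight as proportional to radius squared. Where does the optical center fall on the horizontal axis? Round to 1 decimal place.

x ≈ 115.0

Weights ∝ r²: subtitle 31² = 961, blurb 9² = 81, illustration 24² = 576, title 13² = 169; Σw = 1787.
Σw·x = 961·130 + 81·63 + 576·127 + 169·14 = 205551, so x̄ = 205551/1787 ≈ 115.03.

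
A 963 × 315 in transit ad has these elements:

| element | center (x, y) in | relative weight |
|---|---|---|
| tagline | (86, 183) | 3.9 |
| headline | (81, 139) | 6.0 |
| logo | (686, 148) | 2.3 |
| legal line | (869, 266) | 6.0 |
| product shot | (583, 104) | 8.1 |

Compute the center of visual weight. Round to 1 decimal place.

Total weight = 3.9 + 6.0 + 2.3 + 6.0 + 8.1 = 26.3.
Σw·x = 3.9·86 + 6.0·81 + 2.3·686 + 6.0·869 + 8.1·583 = 12335.5, so x̄ = 12335.5/26.3 ≈ 469.03.
Σw·y = 3.9·183 + 6.0·139 + 2.3·148 + 6.0·266 + 8.1·104 = 4326.5, so ȳ = 4326.5/26.3 ≈ 164.51.

(469.0, 164.5)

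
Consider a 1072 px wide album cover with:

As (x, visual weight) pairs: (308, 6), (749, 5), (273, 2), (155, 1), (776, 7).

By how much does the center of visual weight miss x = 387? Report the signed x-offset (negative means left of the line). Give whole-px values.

Weights sum to 6 + 5 + 2 + 1 + 7 = 21.
Σw·x = 6·308 + 5·749 + 2·273 + 1·155 + 7·776 = 11726, so x̄ = 11726/21 ≈ 558.38.
Difference: 558.38 − 387 ≈ 171.38.

≈ 171 px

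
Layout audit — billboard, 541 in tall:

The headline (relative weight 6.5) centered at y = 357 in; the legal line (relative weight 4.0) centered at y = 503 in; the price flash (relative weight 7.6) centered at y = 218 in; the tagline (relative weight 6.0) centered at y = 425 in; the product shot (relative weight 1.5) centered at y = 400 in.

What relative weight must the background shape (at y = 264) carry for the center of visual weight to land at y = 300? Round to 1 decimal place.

w ≈ 40.5

Fixed elements: Σw = 6.5 + 4.0 + 7.6 + 6.0 + 1.5 = 25.6, Σw·y = 6.5·357 + 4.0·503 + 7.6·218 + 6.0·425 + 1.5·400 = 9139.3.
For the centroid to hit 300: (9139.3 + w·264) / (25.6 + w) = 300.
Rearranging, w·(264 − 300) = 300·25.6 − 9139.3 = -1459.3, so w ≈ -1459.3/-36 = 40.54.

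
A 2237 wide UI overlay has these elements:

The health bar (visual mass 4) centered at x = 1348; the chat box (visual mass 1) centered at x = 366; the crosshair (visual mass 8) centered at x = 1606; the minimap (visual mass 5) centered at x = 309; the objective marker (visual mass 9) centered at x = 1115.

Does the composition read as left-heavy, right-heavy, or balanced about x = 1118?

balanced

Σw = 4 + 1 + 8 + 5 + 9 = 27.
Σw·x = 4·1348 + 1·366 + 8·1606 + 5·309 + 9·1115 = 30186, so x̄ = 30186/27 ≈ 1118.00.
1118.00 = 1118 exactly: balanced.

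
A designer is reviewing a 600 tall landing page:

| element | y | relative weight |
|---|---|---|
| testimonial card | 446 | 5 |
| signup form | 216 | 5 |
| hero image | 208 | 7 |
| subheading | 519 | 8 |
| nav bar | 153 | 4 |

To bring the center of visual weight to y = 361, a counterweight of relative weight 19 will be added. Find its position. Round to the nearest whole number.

y ≈ 410

With the counterweight, Σw becomes 5 + 5 + 7 + 8 + 4 + 19 = 48.
y: target moment 48×361 = 17328; current 5·446 + 5·216 + 7·208 + 8·519 + 4·153 = 9530; the counterweight supplies 7798, so y = 7798/19 ≈ 410.42.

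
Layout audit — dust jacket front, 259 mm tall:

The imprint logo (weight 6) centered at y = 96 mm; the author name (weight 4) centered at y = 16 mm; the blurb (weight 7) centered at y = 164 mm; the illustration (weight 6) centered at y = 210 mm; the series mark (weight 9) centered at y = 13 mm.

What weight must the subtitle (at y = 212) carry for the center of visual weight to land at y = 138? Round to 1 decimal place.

w ≈ 16.9

Known weights sum to 6 + 4 + 7 + 6 + 9 = 32; their moment is 6·96 + 4·16 + 7·164 + 6·210 + 9·13 = 3165.
Set Σw·y/Σw = 138: (3165 + 212w) = 138·(32 + w).
Rearranging, w·(212 − 138) = 138·32 − 3165 = 1251, so w ≈ 1251/74 = 16.91.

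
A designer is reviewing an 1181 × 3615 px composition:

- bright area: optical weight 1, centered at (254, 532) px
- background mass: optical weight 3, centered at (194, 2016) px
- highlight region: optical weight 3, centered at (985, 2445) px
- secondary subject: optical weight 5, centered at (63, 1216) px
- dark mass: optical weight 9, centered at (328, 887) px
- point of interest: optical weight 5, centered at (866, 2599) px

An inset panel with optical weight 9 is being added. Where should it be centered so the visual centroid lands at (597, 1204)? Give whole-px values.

(1056, 130)

New total weight: (1 + 3 + 3 + 5 + 9 + 5) + 9 = 35.
x: need Σw·x = 35·597 = 20895. Existing = 1·254 + 3·194 + 3·985 + 5·63 + 9·328 + 5·866 = 11388. Remainder 9507 / 9 ≈ 1056.33.
y: need Σw·y = 35·1204 = 42140. Existing = 1·532 + 3·2016 + 3·2445 + 5·1216 + 9·887 + 5·2599 = 40973. Remainder 1167 / 9 ≈ 129.67.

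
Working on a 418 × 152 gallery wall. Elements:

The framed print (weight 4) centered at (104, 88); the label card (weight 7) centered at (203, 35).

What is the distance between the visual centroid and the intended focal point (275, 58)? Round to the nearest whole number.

≈ 108

Total weight = 4 + 7 = 11.
Σw·x = 4·104 + 7·203 = 1837, so x̄ = 1837/11 ≈ 167.00.
Σw·y = 4·88 + 7·35 = 597, so ȳ = 597/11 ≈ 54.27.
Offset from (275, 58): Δx ≈ -108.00, Δy ≈ -3.73; distance = √(Δx² + Δy²) ≈ 108.06.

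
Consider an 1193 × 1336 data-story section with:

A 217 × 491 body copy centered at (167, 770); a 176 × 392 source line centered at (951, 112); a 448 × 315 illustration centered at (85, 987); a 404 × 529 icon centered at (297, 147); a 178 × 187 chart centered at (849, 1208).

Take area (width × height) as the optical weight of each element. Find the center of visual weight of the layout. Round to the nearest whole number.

Taking area as weight: body copy 217·491 = 106547, source line 176·392 = 68992, illustration 448·315 = 141120, icon 404·529 = 213716, chart 178·187 = 33286. Sum 563661.
x-moment: 106547·167 + 68992·951 + 141120·85 + 213716·297 + 33286·849 = 187133407; centroid 187133407/563661 ≈ 332.00.
y-moment: 106547·770 + 68992·112 + 141120·987 + 213716·147 + 33286·1208 = 300679474; centroid 300679474/563661 ≈ 533.44.

(332, 533)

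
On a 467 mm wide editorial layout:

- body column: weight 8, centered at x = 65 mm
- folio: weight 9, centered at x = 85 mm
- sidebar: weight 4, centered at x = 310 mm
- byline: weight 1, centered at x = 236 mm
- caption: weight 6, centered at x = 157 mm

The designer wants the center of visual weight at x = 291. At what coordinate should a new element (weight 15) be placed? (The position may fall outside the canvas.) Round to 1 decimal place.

x ≈ 587.3

With the new element, Σw becomes 8 + 9 + 4 + 1 + 6 + 15 = 43.
x: need Σw·x = 43·291 = 12513. Existing = 8·65 + 9·85 + 4·310 + 1·236 + 6·157 = 3703. Remainder 8810 / 15 ≈ 587.33.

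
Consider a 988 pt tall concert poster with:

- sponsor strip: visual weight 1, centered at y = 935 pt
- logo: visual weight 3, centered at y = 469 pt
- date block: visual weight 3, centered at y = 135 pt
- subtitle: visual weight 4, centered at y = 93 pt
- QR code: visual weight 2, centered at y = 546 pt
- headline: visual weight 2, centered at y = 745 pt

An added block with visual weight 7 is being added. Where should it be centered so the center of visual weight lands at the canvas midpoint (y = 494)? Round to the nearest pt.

y ≈ 738

With the added block, Σw becomes 1 + 3 + 3 + 4 + 2 + 2 + 7 = 22.
Along y: (5701 + 7·y) / 22 = 494 (existing moment 1·935 + 3·469 + 3·135 + 4·93 + 2·546 + 2·745 = 5701) ⇒ y = (10868 − 5701) / 7 ≈ 738.14.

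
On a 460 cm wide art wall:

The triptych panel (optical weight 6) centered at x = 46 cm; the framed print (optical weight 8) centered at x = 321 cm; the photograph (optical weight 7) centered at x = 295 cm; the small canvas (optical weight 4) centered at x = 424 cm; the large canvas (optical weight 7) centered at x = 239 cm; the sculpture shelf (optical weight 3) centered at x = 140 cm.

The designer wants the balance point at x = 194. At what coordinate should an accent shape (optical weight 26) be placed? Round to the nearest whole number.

x ≈ 121

New total weight: (6 + 8 + 7 + 4 + 7 + 3) + 26 = 61.
x: need Σw·x = 61·194 = 11834. Existing = 6·46 + 8·321 + 7·295 + 4·424 + 7·239 + 3·140 = 8698. Remainder 3136 / 26 ≈ 120.62.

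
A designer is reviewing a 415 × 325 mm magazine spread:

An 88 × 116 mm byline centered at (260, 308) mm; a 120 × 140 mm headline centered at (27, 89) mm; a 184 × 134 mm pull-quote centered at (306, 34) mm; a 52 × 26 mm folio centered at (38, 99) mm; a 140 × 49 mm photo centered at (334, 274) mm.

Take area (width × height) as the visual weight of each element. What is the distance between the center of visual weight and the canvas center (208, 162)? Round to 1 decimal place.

≈ 38.0 mm

Areas → weights: byline 88·116 = 10208, headline 120·140 = 16800, pull-quote 184·134 = 24656, folio 52·26 = 1352, photo 140·49 = 6860; Σw = 59876.
x: (10208·260 + 16800·27 + 24656·306 + 1352·38 + 6860·334) / 59876 = 12995032 / 59876 ≈ 217.03
y: (10208·308 + 16800·89 + 24656·34 + 1352·99 + 6860·274) / 59876 = 7491056 / 59876 ≈ 125.11
From (208, 162): dx = 9.03, dy = -36.89, so the distance is √(dx²+dy²) ≈ 37.98.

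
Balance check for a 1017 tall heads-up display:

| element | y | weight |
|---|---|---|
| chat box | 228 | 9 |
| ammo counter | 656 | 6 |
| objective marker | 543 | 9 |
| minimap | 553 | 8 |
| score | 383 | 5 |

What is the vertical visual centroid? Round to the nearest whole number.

Σw = 9 + 6 + 9 + 8 + 5 = 37.
y: (9·228 + 6·656 + 9·543 + 8·553 + 5·383) / 37 = 17214 / 37 ≈ 465.24

y ≈ 465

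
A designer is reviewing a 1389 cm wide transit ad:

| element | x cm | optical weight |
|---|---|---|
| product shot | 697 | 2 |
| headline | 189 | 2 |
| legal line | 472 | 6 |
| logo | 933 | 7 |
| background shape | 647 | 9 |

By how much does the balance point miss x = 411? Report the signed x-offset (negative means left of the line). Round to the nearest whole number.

Total weight = 2 + 2 + 6 + 7 + 9 = 26.
x: (2·697 + 2·189 + 6·472 + 7·933 + 9·647) / 26 = 16958 / 26 ≈ 652.23
Against x = 411, that's 652.23 − 411 = 241.23.

≈ 241 cm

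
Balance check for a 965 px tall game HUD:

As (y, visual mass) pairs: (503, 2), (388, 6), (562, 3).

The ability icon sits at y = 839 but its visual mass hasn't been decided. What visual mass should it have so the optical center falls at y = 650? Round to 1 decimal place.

w ≈ 11.3

Existing Σw = 11 (2 + 6 + 3); existing moment 2·503 + 6·388 + 3·562 = 5020.
For the centroid to hit 650: (5020 + w·839) / (11 + w) = 650.
Solving: w = (650·11 − 5020) / (839 − 650) = 2130 / 189 ≈ 11.27.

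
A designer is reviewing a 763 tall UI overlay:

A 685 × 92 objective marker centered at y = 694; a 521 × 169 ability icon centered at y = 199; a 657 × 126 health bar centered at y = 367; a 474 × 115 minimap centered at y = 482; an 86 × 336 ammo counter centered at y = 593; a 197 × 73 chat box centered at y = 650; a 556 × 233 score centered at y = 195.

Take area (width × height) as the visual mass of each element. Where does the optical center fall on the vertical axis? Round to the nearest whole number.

y ≈ 368

Taking area as weight: objective marker 685·92 = 63020, ability icon 521·169 = 88049, health bar 657·126 = 82782, minimap 474·115 = 54510, ammo counter 86·336 = 28896, chat box 197·73 = 14381, score 556·233 = 129548. Sum 461186.
y-moment: 63020·694 + 88049·199 + 82782·367 + 54510·482 + 28896·593 + 14381·650 + 129548·195 = 169657283; centroid 169657283/461186 ≈ 367.87.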